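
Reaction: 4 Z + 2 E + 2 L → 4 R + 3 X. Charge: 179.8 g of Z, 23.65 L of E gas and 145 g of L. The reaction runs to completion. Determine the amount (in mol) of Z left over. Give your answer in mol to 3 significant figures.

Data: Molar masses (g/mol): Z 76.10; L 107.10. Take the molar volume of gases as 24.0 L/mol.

n(Z) = 179.8 / 76.10 = 2.363 mol
n(E) = 23.65 / 24.0 = 0.9854 mol
n(L) = 145.0 / 107.10 = 1.354 mol
n/ν → Z: 0.5908, E: 0.4927, L: 0.6770; E is limiting.
Z consumed = (4/2) × 0.9854 = 1.971 mol
Z remaining = 2.363 − 1.971 = 0.3920 mol

0.392 mol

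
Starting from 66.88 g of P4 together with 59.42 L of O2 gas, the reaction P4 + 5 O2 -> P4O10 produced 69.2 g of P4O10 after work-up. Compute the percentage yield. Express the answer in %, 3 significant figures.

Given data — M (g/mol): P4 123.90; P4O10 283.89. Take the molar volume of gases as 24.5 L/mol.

50.3 %

n(P4) = 66.88 / 123.90 = 0.5398 mol
n(O2) = 59.42 / 24.5 = 2.425 mol
n/ν for P4 = 0.5398/1 = 0.5398
n/ν for O2 = 2.425/5 = 0.4850
Smallest n/ν is O2 → limiting reagent.
theoretical n(P4O10) = (1/5) × 2.425 = 0.4850 mol → 137.7 g
% yield = 69.2 / 137.7 × 100 = 50.25 %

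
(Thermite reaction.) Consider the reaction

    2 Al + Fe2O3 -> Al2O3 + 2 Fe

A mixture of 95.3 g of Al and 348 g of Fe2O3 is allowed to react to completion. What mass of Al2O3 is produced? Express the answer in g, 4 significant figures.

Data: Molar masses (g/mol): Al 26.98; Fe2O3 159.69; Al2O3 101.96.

180.1 g

n(Al) = 95.30 / 26.98 = 3.532 mol
n(Fe2O3) = 348.0 / 159.69 = 2.179 mol
n/ν for Al = 3.532/2 = 1.766
n/ν for Fe2O3 = 2.179/1 = 2.179
Smallest n/ν is Al → limiting reagent.
n(Al2O3) = (1/2) × 3.532 = 1.766 mol
mass = 1.766 × 101.96 = 180.1 g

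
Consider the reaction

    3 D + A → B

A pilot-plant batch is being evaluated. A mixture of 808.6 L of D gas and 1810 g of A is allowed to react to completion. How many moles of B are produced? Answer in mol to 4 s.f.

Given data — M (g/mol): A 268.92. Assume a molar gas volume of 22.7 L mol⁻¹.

6.731 mol

n(D) = 808.6 / 22.7 = 35.62 mol
n(A) = 1810 / 268.92 = 6.731 mol
n/ν → D: 11.87, A: 6.731; A is limiting.
n(B) = (1/1) × 6.731 = 6.731 mol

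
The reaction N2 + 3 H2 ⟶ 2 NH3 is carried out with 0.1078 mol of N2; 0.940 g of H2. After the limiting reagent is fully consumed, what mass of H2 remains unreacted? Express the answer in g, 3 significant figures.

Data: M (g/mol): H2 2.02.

0.287 g

n(N2) = 0.1078 mol
n(H2) = 0.9400 / 2.02 = 0.4653 mol
n/ν for N2 = 0.1078/1 = 0.1078
n/ν for H2 = 0.4653/3 = 0.1551
Smallest n/ν is N2 → limiting reagent.
H2 consumed = (3/1) × 0.1078 = 0.3234 mol
H2 remaining = 0.4653 − 0.3234 = 0.1419 mol
mass = 0.1419 × 2.02 = 0.2866 g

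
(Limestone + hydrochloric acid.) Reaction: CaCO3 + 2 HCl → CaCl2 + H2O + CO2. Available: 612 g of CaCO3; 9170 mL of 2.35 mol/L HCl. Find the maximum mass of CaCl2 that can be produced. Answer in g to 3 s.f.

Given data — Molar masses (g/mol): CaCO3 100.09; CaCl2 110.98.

n(CaCO3) = 612.0 / 100.09 = 6.114 mol
n(HCl) = 2.35 × 9170/1000 = 21.55 mol
n/ν for CaCO3 = 6.114/1 = 6.114
n/ν for HCl = 21.55/2 = 10.78
Smallest n/ν is CaCO3 → limiting reagent.
n(CaCl2) = (1/1) × 6.114 = 6.114 mol
mass = 6.114 × 110.98 = 678.5 g

679 g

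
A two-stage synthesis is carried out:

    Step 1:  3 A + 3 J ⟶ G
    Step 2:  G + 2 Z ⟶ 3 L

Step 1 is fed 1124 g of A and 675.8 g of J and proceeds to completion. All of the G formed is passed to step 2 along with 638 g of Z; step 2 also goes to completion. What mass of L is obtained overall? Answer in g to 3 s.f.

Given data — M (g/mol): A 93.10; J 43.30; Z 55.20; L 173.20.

2090 g

Step 1:
n(A) = 1124 / 93.10 = 12.07 mol
n(J) = 675.8 / 43.30 = 15.61 mol
n/ν → A: 4.023, J: 5.203; A is limiting.
n(G) produced = (1/3) × 12.07 = 4.023 mol
Step 2:
n(G) available = 4.023 mol
n(Z) = 638.0 / 55.20 = 11.56 mol
n/ν → G: 4.023, Z: 5.780; G is limiting.
n(L) = (3/1) × 4.023 = 12.07 mol
mass = 12.07 × 173.20 = 2091 g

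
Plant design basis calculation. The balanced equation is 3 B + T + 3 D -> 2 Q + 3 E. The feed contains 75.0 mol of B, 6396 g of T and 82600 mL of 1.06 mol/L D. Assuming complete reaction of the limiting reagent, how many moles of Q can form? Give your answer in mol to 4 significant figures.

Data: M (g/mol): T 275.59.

n(B) = 75.00 mol
n(T) = 6396 / 275.59 = 23.21 mol
n(D) = 1.06 × 82600/1000 = 87.56 mol
n/ν for B = 75.00/3 = 25.00
n/ν for T = 23.21/1 = 23.21
n/ν for D = 87.56/3 = 29.19
Smallest n/ν is T → limiting reagent.
n(Q) = (2/1) × 23.21 = 46.42 mol

46.42 mol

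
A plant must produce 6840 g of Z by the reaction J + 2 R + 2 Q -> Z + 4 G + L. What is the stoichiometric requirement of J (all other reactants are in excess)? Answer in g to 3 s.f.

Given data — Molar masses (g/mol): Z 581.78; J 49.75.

n(Z) = 6840 / 581.78 = 11.76 mol
n(J) = (1/1) × 11.76 = 11.76 mol
mass = 11.76 × 49.75 = 585.1 g

585 g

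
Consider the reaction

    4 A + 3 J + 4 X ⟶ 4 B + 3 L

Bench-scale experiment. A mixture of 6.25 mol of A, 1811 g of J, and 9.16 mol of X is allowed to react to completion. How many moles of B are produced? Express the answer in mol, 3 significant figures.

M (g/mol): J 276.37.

n(A) = 6.250 mol
n(J) = 1811 / 276.37 = 6.553 mol
n(X) = 9.160 mol
n/ν for A = 6.250/4 = 1.563
n/ν for J = 6.553/3 = 2.184
n/ν for X = 9.160/4 = 2.290
Smallest n/ν is A → limiting reagent.
n(B) = (4/4) × 6.250 = 6.250 mol

6.25 mol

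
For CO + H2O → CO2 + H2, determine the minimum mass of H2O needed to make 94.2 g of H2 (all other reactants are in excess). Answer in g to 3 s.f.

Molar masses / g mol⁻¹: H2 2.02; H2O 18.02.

n(H2) = 94.2 / 2.02 = 46.63 mol
n(H2O) = (1/1) × 46.63 = 46.63 mol
mass = 46.63 × 18.02 = 840.3 g

840 g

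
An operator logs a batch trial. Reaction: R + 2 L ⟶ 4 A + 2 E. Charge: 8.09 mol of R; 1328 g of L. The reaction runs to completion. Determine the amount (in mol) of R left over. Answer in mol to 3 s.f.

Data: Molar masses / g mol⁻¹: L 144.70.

3.50 mol

n(R) = 8.090 mol
n(L) = 1328 / 144.70 = 9.178 mol
n/ν → R: 8.090, L: 4.589; L is limiting.
R consumed = (1/2) × 9.178 = 4.589 mol
R remaining = 8.090 − 4.589 = 3.501 mol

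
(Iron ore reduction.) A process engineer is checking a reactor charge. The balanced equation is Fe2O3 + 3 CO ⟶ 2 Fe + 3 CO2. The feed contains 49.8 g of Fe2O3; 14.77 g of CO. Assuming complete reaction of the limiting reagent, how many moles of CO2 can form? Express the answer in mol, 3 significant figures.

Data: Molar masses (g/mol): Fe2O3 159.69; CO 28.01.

n(Fe2O3) = 49.80 / 159.69 = 0.3119 mol
n(CO) = 14.77 / 28.01 = 0.5273 mol
n/ν → Fe2O3: 0.3119, CO: 0.1758; CO is limiting.
n(CO2) = (3/3) × 0.5273 = 0.5273 mol

0.527 mol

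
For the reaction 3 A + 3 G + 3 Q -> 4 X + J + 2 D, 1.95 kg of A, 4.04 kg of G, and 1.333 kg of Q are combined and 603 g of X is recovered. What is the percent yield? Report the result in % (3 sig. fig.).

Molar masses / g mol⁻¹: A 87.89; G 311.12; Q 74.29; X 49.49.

70.4 %

n(A) = 1.950×1000 / 87.89 = 22.19 mol
n(G) = 4.040×1000 / 311.12 = 12.99 mol
n(Q) = 1.333×1000 / 74.29 = 17.94 mol
n/ν for A = 22.19/3 = 7.397
n/ν for G = 12.99/3 = 4.330
n/ν for Q = 17.94/3 = 5.980
Smallest n/ν is G → limiting reagent.
theoretical n(X) = (4/3) × 12.99 = 17.32 mol → 857.2 g
% yield = 603 / 857.2 × 100 = 70.35 %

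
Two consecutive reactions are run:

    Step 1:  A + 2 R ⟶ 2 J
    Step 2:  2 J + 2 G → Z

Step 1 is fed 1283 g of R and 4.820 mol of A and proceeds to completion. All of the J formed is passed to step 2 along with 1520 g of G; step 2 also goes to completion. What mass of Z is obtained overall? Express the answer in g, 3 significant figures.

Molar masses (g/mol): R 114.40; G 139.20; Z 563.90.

2720 g

Step 1:
n(R) = 1283 / 114.40 = 11.22 mol
n(A) = 4.820 mol
n/ν for R = 11.22/2 = 5.610
n/ν for A = 4.820/1 = 4.820
Smallest n/ν is A → limiting reagent.
n(J) produced = (2/1) × 4.820 = 9.640 mol
Step 2:
n(J) available = 9.640 mol
n(G) = 1520 / 139.20 = 10.92 mol
n/ν for J = 9.640/2 = 4.820
n/ν for G = 10.92/2 = 5.460
Smallest n/ν is J → limiting reagent.
n(Z) = (1/2) × 9.640 = 4.820 mol
mass = 4.820 × 563.90 = 2718 g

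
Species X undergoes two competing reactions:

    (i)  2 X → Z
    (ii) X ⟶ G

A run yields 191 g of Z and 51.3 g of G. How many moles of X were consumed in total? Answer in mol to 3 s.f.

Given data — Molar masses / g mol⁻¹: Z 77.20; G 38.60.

n(Z) = 191 / 77.20 = 2.474 mol
n(G) = 51.3 / 38.60 = 1.329 mol
n(X) via (i) = (2/1)×2.474 = 4.948 mol
n(X) via (ii) = (1/1)×1.329 = 1.329 mol
total n(X) = 4.948 + 1.329 = 6.277 mol

6.28 mol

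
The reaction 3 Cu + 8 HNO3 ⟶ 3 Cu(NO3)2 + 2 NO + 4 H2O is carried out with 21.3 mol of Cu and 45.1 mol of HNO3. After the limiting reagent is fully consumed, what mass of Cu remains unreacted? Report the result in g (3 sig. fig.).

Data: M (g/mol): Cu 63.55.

279 g

n(Cu) = 21.30 mol
n(HNO3) = 45.10 mol
n/ν → Cu: 7.100, HNO3: 5.638; HNO3 is limiting.
Cu consumed = (3/8) × 45.10 = 16.91 mol
Cu remaining = 21.30 − 16.91 = 4.390 mol
mass = 4.390 × 63.55 = 279.0 g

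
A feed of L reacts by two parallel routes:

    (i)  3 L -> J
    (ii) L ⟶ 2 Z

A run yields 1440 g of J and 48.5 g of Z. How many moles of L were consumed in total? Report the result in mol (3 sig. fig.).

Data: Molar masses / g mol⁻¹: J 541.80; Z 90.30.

n(J) = 1440 / 541.80 = 2.658 mol
n(Z) = 48.5 / 90.30 = 0.5371 mol
n(L) via (i) = (3/1)×2.658 = 7.974 mol
n(L) via (ii) = (1/2)×0.5371 = 0.2686 mol
total n(L) = 7.974 + 0.2686 = 8.243 mol

8.24 mol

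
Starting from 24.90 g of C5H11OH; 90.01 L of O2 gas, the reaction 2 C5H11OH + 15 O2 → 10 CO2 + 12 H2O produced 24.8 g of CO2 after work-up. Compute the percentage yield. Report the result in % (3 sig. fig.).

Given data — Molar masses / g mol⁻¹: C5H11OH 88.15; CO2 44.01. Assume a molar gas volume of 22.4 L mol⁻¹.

n(C5H11OH) = 24.90 / 88.15 = 0.2825 mol
n(O2) = 90.01 / 22.4 = 4.018 mol
n/ν for C5H11OH = 0.2825/2 = 0.1413
n/ν for O2 = 4.018/15 = 0.2679
Smallest n/ν is C5H11OH → limiting reagent.
theoretical n(CO2) = (10/2) × 0.2825 = 1.413 mol → 62.19 g
% yield = 24.8 / 62.19 × 100 = 39.88 %

39.9 %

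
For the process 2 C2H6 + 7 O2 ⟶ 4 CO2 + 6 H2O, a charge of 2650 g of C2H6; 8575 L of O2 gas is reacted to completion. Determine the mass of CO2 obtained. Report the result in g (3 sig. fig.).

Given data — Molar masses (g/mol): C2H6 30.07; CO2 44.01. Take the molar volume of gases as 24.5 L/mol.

7760 g

n(C2H6) = 2650 / 30.07 = 88.13 mol
n(O2) = 8575 / 24.5 = 350.0 mol
n/ν → C2H6: 44.07, O2: 50.00; C2H6 is limiting.
n(CO2) = (4/2) × 88.13 = 176.3 mol
mass = 176.3 × 44.01 = 7759 g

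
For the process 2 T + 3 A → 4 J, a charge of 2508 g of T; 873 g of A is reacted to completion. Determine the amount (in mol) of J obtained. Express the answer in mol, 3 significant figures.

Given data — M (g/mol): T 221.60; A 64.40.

18.1 mol

n(T) = 2508 / 221.60 = 11.32 mol
n(A) = 873.0 / 64.40 = 13.56 mol
n/ν for T = 11.32/2 = 5.660
n/ν for A = 13.56/3 = 4.520
Smallest n/ν is A → limiting reagent.
n(J) = (4/3) × 13.56 = 18.08 mol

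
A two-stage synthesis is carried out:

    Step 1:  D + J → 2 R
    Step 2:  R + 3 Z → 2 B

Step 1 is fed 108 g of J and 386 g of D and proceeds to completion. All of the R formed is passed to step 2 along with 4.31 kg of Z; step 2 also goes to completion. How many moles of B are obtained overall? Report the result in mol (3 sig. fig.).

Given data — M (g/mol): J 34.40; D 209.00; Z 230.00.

Step 1:
n(J) = 108.0 / 34.40 = 3.140 mol
n(D) = 386.0 / 209.00 = 1.847 mol
n/ν for J = 3.140/1 = 3.140
n/ν for D = 1.847/1 = 1.847
Smallest n/ν is D → limiting reagent.
n(R) produced = (2/1) × 1.847 = 3.694 mol
Step 2:
n(R) available = 3.694 mol
n(Z) = 4.310×1000 / 230.00 = 18.74 mol
n/ν for R = 3.694/1 = 3.694
n/ν for Z = 18.74/3 = 6.247
Smallest n/ν is R → limiting reagent.
n(B) = (2/1) × 3.694 = 7.388 mol

7.39 mol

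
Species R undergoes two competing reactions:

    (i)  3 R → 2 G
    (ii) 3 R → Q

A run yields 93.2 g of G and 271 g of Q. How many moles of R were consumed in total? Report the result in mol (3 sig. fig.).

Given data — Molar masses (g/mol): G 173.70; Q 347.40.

n(G) = 93.2 / 173.70 = 0.5366 mol
n(Q) = 271 / 347.40 = 0.7801 mol
n(R) via (i) = (3/2)×0.5366 = 0.8049 mol
n(R) via (ii) = (3/1)×0.7801 = 2.340 mol
total n(R) = 0.8049 + 2.340 = 3.145 mol

3.15 mol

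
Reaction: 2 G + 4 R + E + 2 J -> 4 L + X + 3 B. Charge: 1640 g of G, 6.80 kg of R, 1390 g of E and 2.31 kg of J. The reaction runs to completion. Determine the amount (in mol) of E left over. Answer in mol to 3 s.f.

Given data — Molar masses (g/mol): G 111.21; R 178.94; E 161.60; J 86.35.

n(G) = 1640 / 111.21 = 14.75 mol
n(R) = 6.800×1000 / 178.94 = 38.00 mol
n(E) = 1390 / 161.60 = 8.601 mol
n(J) = 2.310×1000 / 86.35 = 26.75 mol
n/ν for G = 14.75/2 = 7.375
n/ν for R = 38.00/4 = 9.500
n/ν for E = 8.601/1 = 8.601
n/ν for J = 26.75/2 = 13.38
Smallest n/ν is G → limiting reagent.
E consumed = (1/2) × 14.75 = 7.375 mol
E remaining = 8.601 − 7.375 = 1.226 mol

1.23 mol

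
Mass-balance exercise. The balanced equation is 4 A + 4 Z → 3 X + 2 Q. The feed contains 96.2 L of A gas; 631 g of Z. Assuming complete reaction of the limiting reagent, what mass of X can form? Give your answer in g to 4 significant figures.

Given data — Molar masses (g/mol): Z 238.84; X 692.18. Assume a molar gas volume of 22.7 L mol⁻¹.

1372 g

n(A) = 96.20 / 22.7 = 4.238 mol
n(Z) = 631.0 / 238.84 = 2.642 mol
n/ν for A = 4.238/4 = 1.060
n/ν for Z = 2.642/4 = 0.6605
Smallest n/ν is Z → limiting reagent.
n(X) = (3/4) × 2.642 = 1.982 mol
mass = 1.982 × 692.18 = 1372 g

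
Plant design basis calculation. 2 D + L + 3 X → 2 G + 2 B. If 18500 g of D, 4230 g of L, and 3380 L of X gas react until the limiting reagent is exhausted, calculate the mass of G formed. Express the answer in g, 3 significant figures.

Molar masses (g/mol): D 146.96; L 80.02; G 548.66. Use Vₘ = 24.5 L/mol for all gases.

n(D) = 18500 / 146.96 = 125.9 mol
n(L) = 4230 / 80.02 = 52.86 mol
n(X) = 3380 / 24.5 = 138.0 mol
n/ν → D: 62.95, L: 52.86, X: 46.00; X is limiting.
n(G) = (2/3) × 138.0 = 92.00 mol
mass = 92.00 × 548.66 = 50480 g

50500 g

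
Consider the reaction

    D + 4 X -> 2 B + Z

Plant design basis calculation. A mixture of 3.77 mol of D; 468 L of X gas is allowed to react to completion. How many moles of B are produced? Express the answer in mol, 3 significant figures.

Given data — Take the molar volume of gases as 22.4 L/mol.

n(D) = 3.770 mol
n(X) = 468.0 / 22.4 = 20.89 mol
n/ν → D: 3.770, X: 5.223; D is limiting.
n(B) = (2/1) × 3.770 = 7.540 mol

7.54 mol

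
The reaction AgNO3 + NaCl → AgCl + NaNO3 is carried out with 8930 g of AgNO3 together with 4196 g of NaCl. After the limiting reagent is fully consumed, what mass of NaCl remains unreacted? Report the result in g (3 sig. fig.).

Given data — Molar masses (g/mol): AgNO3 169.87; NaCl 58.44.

1120 g

n(AgNO3) = 8930 / 169.87 = 52.57 mol
n(NaCl) = 4196 / 58.44 = 71.80 mol
n/ν for AgNO3 = 52.57/1 = 52.57
n/ν for NaCl = 71.80/1 = 71.80
Smallest n/ν is AgNO3 → limiting reagent.
NaCl consumed = (1/1) × 52.57 = 52.57 mol
NaCl remaining = 71.80 − 52.57 = 19.23 mol
mass = 19.23 × 58.44 = 1124 g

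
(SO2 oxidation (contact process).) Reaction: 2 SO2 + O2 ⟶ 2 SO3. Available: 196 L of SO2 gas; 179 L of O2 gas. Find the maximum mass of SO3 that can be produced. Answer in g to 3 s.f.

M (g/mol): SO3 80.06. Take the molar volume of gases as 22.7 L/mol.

n(SO2) = 196.0 / 22.7 = 8.634 mol
n(O2) = 179.0 / 22.7 = 7.885 mol
n/ν for SO2 = 8.634/2 = 4.317
n/ν for O2 = 7.885/1 = 7.885
Smallest n/ν is SO2 → limiting reagent.
n(SO3) = (2/2) × 8.634 = 8.634 mol
mass = 8.634 × 80.06 = 691.2 g

691 g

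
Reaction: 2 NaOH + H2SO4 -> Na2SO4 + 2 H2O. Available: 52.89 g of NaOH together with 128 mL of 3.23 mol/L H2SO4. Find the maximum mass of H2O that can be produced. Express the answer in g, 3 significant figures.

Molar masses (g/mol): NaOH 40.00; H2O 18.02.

n(NaOH) = 52.89 / 40.00 = 1.322 mol
n(H2SO4) = 3.23 × 128.0/1000 = 0.4134 mol
n/ν → NaOH: 0.6610, H2SO4: 0.4134; H2SO4 is limiting.
n(H2O) = (2/1) × 0.4134 = 0.8268 mol
mass = 0.8268 × 18.02 = 14.90 g

14.9 g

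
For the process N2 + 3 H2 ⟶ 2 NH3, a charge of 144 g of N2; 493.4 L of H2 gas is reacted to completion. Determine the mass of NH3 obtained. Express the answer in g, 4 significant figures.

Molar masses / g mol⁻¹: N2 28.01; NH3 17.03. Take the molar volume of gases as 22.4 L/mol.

n(N2) = 144.0 / 28.01 = 5.141 mol
n(H2) = 493.4 / 22.4 = 22.03 mol
n/ν for N2 = 5.141/1 = 5.141
n/ν for H2 = 22.03/3 = 7.343
Smallest n/ν is N2 → limiting reagent.
n(NH3) = (2/1) × 5.141 = 10.28 mol
mass = 10.28 × 17.03 = 175.1 g

175.1 g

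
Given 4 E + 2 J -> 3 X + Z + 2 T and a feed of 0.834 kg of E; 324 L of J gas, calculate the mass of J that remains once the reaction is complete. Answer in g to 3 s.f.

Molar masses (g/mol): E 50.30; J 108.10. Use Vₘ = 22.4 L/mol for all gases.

667 g

n(E) = 0.8340×1000 / 50.30 = 16.58 mol
n(J) = 324.0 / 22.4 = 14.46 mol
n/ν for E = 16.58/4 = 4.145
n/ν for J = 14.46/2 = 7.230
Smallest n/ν is E → limiting reagent.
J consumed = (2/4) × 16.58 = 8.290 mol
J remaining = 14.46 − 8.290 = 6.170 mol
mass = 6.170 × 108.10 = 667.0 g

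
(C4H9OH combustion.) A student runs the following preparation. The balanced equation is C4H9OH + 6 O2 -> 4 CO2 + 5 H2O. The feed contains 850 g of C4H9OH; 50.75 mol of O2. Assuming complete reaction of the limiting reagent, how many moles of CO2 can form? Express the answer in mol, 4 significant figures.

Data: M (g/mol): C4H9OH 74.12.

33.83 mol

n(C4H9OH) = 850.0 / 74.12 = 11.47 mol
n(O2) = 50.75 mol
n/ν → C4H9OH: 11.47, O2: 8.458; O2 is limiting.
n(CO2) = (4/6) × 50.75 = 33.83 mol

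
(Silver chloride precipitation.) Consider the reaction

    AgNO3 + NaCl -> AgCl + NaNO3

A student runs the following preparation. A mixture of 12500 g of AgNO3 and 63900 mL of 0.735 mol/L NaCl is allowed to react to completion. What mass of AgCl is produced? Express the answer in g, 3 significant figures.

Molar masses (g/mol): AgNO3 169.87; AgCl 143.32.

6730 g

n(AgNO3) = 12500 / 169.87 = 73.59 mol
n(NaCl) = 0.735 × 63900/1000 = 46.97 mol
n/ν → AgNO3: 73.59, NaCl: 46.97; NaCl is limiting.
n(AgCl) = (1/1) × 46.97 = 46.97 mol
mass = 46.97 × 143.32 = 6732 g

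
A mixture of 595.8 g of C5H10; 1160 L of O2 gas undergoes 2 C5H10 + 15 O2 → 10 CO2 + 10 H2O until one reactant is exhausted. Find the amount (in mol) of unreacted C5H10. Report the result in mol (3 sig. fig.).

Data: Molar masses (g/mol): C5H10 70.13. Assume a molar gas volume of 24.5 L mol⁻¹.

n(C5H10) = 595.8 / 70.13 = 8.496 mol
n(O2) = 1160 / 24.5 = 47.35 mol
n/ν for C5H10 = 8.496/2 = 4.248
n/ν for O2 = 47.35/15 = 3.157
Smallest n/ν is O2 → limiting reagent.
C5H10 consumed = (2/15) × 47.35 = 6.313 mol
C5H10 remaining = 8.496 − 6.313 = 2.183 mol

2.18 mol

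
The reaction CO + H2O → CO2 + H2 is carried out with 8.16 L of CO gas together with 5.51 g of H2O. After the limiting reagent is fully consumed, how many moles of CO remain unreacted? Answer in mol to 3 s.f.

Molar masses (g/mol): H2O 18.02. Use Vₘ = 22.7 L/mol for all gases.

n(CO) = 8.160 / 22.7 = 0.3595 mol
n(H2O) = 5.510 / 18.02 = 0.3058 mol
n/ν for CO = 0.3595/1 = 0.3595
n/ν for H2O = 0.3058/1 = 0.3058
Smallest n/ν is H2O → limiting reagent.
CO consumed = (1/1) × 0.3058 = 0.3058 mol
CO remaining = 0.3595 − 0.3058 = 0.05370 mol

0.0537 mol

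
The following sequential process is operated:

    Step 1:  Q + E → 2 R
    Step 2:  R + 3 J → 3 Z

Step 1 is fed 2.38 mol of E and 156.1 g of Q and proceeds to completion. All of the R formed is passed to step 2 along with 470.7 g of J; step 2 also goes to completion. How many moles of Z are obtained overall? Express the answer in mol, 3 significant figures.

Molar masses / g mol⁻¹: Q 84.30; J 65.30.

Step 1:
n(E) = 2.380 mol
n(Q) = 156.1 / 84.30 = 1.852 mol
n/ν → E: 2.380, Q: 1.852; Q is limiting.
n(R) produced = (2/1) × 1.852 = 3.704 mol
Step 2:
n(R) available = 3.704 mol
n(J) = 470.7 / 65.30 = 7.208 mol
n/ν → R: 3.704, J: 2.403; J is limiting.
n(Z) = (3/3) × 7.208 = 7.208 mol

7.21 mol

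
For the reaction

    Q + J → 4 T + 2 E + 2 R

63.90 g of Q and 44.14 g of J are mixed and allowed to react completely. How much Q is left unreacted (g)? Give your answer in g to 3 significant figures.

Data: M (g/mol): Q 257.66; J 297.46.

25.7 g

n(Q) = 63.90 / 257.66 = 0.2480 mol
n(J) = 44.14 / 297.46 = 0.1484 mol
n/ν for Q = 0.2480/1 = 0.2480
n/ν for J = 0.1484/1 = 0.1484
Smallest n/ν is J → limiting reagent.
Q consumed = (1/1) × 0.1484 = 0.1484 mol
Q remaining = 0.2480 − 0.1484 = 0.09960 mol
mass = 0.09960 × 257.66 = 25.66 g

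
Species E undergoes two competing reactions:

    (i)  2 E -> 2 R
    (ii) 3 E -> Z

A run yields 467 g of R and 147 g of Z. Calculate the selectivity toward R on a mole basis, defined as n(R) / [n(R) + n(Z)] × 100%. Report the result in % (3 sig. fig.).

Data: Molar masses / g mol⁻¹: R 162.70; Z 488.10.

90.5 %

n(R) = 467 / 162.70 = 2.870 mol
n(Z) = 147 / 488.10 = 0.3012 mol
selectivity = 2.870/(2.870+0.3012) × 100 = 90.50 %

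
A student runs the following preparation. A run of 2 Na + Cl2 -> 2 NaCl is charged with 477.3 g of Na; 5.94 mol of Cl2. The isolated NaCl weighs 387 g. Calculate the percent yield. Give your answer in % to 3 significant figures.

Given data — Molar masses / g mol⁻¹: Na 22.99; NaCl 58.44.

55.7 %

n(Na) = 477.3 / 22.99 = 20.76 mol
n(Cl2) = 5.940 mol
n/ν for Na = 20.76/2 = 10.38
n/ν for Cl2 = 5.940/1 = 5.940
Smallest n/ν is Cl2 → limiting reagent.
theoretical n(NaCl) = (2/1) × 5.940 = 11.88 mol → 694.3 g
% yield = 387 / 694.3 × 100 = 55.74 %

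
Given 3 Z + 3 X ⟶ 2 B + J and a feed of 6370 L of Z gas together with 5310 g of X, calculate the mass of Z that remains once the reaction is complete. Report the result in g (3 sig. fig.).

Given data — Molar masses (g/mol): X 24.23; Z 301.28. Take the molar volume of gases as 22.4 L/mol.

n(Z) = 6370 / 22.4 = 284.4 mol
n(X) = 5310 / 24.23 = 219.1 mol
n/ν → Z: 94.80, X: 73.03; X is limiting.
Z consumed = (3/3) × 219.1 = 219.1 mol
Z remaining = 284.4 − 219.1 = 65.30 mol
mass = 65.30 × 301.28 = 19670 g

19700 g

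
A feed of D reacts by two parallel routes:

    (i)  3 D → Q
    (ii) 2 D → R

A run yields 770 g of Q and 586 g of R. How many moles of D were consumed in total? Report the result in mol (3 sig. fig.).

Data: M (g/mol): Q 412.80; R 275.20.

9.85 mol

n(Q) = 770 / 412.80 = 1.865 mol
n(R) = 586 / 275.20 = 2.129 mol
n(D) via (i) = (3/1)×1.865 = 5.595 mol
n(D) via (ii) = (2/1)×2.129 = 4.258 mol
total n(D) = 5.595 + 4.258 = 9.853 mol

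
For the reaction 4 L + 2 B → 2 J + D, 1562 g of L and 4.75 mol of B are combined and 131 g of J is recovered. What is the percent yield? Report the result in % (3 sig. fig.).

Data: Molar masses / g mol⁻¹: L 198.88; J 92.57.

n(L) = 1562 / 198.88 = 7.854 mol
n(B) = 4.750 mol
n/ν for L = 7.854/4 = 1.964
n/ν for B = 4.750/2 = 2.375
Smallest n/ν is L → limiting reagent.
theoretical n(J) = (2/4) × 7.854 = 3.927 mol → 363.5 g
% yield = 131 / 363.5 × 100 = 36.04 %

36.0 %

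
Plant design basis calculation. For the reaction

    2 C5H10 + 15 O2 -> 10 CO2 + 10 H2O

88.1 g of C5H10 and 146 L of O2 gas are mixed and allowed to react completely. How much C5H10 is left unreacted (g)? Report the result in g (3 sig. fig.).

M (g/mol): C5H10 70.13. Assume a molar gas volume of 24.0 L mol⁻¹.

31.2 g

n(C5H10) = 88.10 / 70.13 = 1.256 mol
n(O2) = 146.0 / 24.0 = 6.083 mol
n/ν → C5H10: 0.6280, O2: 0.4055; O2 is limiting.
C5H10 consumed = (2/15) × 6.083 = 0.8111 mol
C5H10 remaining = 1.256 − 0.8111 = 0.4449 mol
mass = 0.4449 × 70.13 = 31.20 g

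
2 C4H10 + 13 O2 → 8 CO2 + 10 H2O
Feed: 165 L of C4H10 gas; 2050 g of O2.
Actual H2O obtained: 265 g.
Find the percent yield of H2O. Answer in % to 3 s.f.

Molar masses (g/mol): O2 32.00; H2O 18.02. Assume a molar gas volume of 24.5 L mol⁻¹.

43.7 %

n(C4H10) = 165.0 / 24.5 = 6.735 mol
n(O2) = 2050 / 32.00 = 64.06 mol
n/ν → C4H10: 3.368, O2: 4.928; C4H10 is limiting.
theoretical n(H2O) = (10/2) × 6.735 = 33.68 mol → 606.9 g
% yield = 265 / 606.9 × 100 = 43.66 %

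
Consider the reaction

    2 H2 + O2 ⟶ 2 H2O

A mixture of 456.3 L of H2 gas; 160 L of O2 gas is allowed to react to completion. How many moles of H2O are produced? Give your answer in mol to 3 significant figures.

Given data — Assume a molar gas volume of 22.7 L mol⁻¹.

14.1 mol

n(H2) = 456.3 / 22.7 = 20.10 mol
n(O2) = 160.0 / 22.7 = 7.048 mol
n/ν for H2 = 20.10/2 = 10.05
n/ν for O2 = 7.048/1 = 7.048
Smallest n/ν is O2 → limiting reagent.
n(H2O) = (2/1) × 7.048 = 14.10 mol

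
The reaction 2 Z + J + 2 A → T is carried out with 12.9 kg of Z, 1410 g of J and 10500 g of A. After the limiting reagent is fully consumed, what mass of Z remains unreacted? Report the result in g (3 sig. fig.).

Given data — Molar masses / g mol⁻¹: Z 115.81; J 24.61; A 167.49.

n(Z) = 12.90×1000 / 115.81 = 111.4 mol
n(J) = 1410 / 24.61 = 57.29 mol
n(A) = 10500 / 167.49 = 62.69 mol
n/ν → Z: 55.70, J: 57.29, A: 31.35; A is limiting.
Z consumed = (2/2) × 62.69 = 62.69 mol
Z remaining = 111.4 − 62.69 = 48.71 mol
mass = 48.71 × 115.81 = 5641 g

5640 g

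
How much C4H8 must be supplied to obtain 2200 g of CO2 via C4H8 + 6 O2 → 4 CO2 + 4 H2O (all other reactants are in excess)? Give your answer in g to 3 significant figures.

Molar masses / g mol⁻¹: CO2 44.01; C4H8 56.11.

n(CO2) = 2200 / 44.01 = 49.99 mol
n(C4H8) = (1/4) × 49.99 = 12.50 mol
mass = 12.50 × 56.11 = 701.4 g

701 g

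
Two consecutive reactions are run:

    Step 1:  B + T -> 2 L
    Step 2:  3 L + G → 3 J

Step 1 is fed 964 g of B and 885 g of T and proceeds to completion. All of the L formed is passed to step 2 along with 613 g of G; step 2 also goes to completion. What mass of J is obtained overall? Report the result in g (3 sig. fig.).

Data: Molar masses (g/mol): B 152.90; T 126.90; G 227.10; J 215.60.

1750 g

Step 1:
n(B) = 964.0 / 152.90 = 6.305 mol
n(T) = 885.0 / 126.90 = 6.974 mol
n/ν → B: 6.305, T: 6.974; B is limiting.
n(L) produced = (2/1) × 6.305 = 12.61 mol
Step 2:
n(L) available = 12.61 mol
n(G) = 613.0 / 227.10 = 2.699 mol
n/ν → L: 4.203, G: 2.699; G is limiting.
n(J) = (3/1) × 2.699 = 8.097 mol
mass = 8.097 × 215.60 = 1746 g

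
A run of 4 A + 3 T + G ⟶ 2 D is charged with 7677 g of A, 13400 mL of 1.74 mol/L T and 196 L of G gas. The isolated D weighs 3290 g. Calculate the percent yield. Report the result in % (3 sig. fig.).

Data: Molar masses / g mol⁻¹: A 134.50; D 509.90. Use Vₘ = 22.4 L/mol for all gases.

41.5 %

n(A) = 7677 / 134.50 = 57.08 mol
n(T) = 1.74 × 13400/1000 = 23.32 mol
n(G) = 196.0 / 22.4 = 8.750 mol
n/ν for A = 57.08/4 = 14.27
n/ν for T = 23.32/3 = 7.773
n/ν for G = 8.750/1 = 8.750
Smallest n/ν is T → limiting reagent.
theoretical n(D) = (2/3) × 23.32 = 15.55 mol → 7929 g
% yield = 3290 / 7929 × 100 = 41.49 %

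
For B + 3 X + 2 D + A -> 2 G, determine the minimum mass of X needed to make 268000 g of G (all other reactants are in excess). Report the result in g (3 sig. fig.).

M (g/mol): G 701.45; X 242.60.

n(G) = 268000 / 701.45 = 382.1 mol
n(X) = (3/2) × 382.1 = 573.2 mol
mass = 573.2 × 242.60 = 139100 g

139000 g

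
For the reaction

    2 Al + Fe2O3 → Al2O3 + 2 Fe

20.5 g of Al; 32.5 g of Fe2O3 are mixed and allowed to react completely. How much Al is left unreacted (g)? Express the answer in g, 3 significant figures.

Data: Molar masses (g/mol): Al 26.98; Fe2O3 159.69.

9.52 g

n(Al) = 20.50 / 26.98 = 0.7598 mol
n(Fe2O3) = 32.50 / 159.69 = 0.2035 mol
n/ν for Al = 0.7598/2 = 0.3799
n/ν for Fe2O3 = 0.2035/1 = 0.2035
Smallest n/ν is Fe2O3 → limiting reagent.
Al consumed = (2/1) × 0.2035 = 0.4070 mol
Al remaining = 0.7598 − 0.4070 = 0.3528 mol
mass = 0.3528 × 26.98 = 9.519 g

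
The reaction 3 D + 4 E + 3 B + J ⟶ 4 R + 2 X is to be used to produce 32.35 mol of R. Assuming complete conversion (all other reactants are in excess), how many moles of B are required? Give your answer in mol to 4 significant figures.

n(R) = 32.35 mol
n(B) = (3/4) × 32.35 = 24.26 mol

24.26 mol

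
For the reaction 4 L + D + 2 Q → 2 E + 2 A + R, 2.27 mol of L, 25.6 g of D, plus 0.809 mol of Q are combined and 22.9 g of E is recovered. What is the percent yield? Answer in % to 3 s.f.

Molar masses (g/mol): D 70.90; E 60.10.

52.8 %

n(L) = 2.270 mol
n(D) = 25.60 / 70.90 = 0.3611 mol
n(Q) = 0.8090 mol
n/ν for L = 2.270/4 = 0.5675
n/ν for D = 0.3611/1 = 0.3611
n/ν for Q = 0.8090/2 = 0.4045
Smallest n/ν is D → limiting reagent.
theoretical n(E) = (2/1) × 0.3611 = 0.7222 mol → 43.40 g
% yield = 22.9 / 43.40 × 100 = 52.76 %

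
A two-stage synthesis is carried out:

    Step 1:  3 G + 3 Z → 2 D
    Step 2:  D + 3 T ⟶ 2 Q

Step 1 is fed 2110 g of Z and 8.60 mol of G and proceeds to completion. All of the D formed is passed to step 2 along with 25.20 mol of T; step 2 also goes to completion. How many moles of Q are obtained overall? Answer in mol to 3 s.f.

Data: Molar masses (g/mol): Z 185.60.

Step 1:
n(Z) = 2110 / 185.60 = 11.37 mol
n(G) = 8.600 mol
n/ν for Z = 11.37/3 = 3.790
n/ν for G = 8.600/3 = 2.867
Smallest n/ν is G → limiting reagent.
n(D) produced = (2/3) × 8.600 = 5.733 mol
Step 2:
n(D) available = 5.733 mol
n(T) = 25.20 mol
n/ν for D = 5.733/1 = 5.733
n/ν for T = 25.20/3 = 8.400
Smallest n/ν is D → limiting reagent.
n(Q) = (2/1) × 5.733 = 11.47 mol

11.5 mol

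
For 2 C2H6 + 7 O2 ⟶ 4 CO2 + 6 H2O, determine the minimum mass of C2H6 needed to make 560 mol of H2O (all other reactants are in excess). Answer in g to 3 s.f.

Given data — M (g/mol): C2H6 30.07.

n(H2O) = 560.0 mol
n(C2H6) = (2/6) × 560.0 = 186.7 mol
mass = 186.7 × 30.07 = 5614 g

5610 g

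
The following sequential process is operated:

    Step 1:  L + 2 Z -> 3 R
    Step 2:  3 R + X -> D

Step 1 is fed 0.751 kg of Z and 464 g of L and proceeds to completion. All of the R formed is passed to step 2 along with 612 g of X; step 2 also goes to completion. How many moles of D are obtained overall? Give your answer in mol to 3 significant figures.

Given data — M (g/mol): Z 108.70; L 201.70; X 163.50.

Step 1:
n(Z) = 0.7510×1000 / 108.70 = 6.909 mol
n(L) = 464.0 / 201.70 = 2.300 mol
n/ν for Z = 6.909/2 = 3.455
n/ν for L = 2.300/1 = 2.300
Smallest n/ν is L → limiting reagent.
n(R) produced = (3/1) × 2.300 = 6.900 mol
Step 2:
n(R) available = 6.900 mol
n(X) = 612.0 / 163.50 = 3.743 mol
n/ν for R = 6.900/3 = 2.300
n/ν for X = 3.743/1 = 3.743
Smallest n/ν is R → limiting reagent.
n(D) = (1/3) × 6.900 = 2.300 mol

2.30 mol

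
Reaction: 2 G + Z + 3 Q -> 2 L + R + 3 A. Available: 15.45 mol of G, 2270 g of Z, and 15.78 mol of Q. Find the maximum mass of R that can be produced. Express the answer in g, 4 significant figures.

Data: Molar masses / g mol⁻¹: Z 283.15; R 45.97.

241.8 g

n(G) = 15.45 mol
n(Z) = 2270 / 283.15 = 8.017 mol
n(Q) = 15.78 mol
n/ν for G = 15.45/2 = 7.725
n/ν for Z = 8.017/1 = 8.017
n/ν for Q = 15.78/3 = 5.260
Smallest n/ν is Q → limiting reagent.
n(R) = (1/3) × 15.78 = 5.260 mol
mass = 5.260 × 45.97 = 241.8 g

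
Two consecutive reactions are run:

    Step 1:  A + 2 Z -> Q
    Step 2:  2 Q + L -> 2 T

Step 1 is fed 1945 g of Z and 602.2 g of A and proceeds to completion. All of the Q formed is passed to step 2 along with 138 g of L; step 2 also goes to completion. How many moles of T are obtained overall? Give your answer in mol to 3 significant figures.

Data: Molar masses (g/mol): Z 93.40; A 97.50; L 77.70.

Step 1:
n(Z) = 1945 / 93.40 = 20.82 mol
n(A) = 602.2 / 97.50 = 6.176 mol
n/ν for Z = 20.82/2 = 10.41
n/ν for A = 6.176/1 = 6.176
Smallest n/ν is A → limiting reagent.
n(Q) produced = (1/1) × 6.176 = 6.176 mol
Step 2:
n(Q) available = 6.176 mol
n(L) = 138.0 / 77.70 = 1.776 mol
n/ν for Q = 6.176/2 = 3.088
n/ν for L = 1.776/1 = 1.776
Smallest n/ν is L → limiting reagent.
n(T) = (2/1) × 1.776 = 3.552 mol

3.55 mol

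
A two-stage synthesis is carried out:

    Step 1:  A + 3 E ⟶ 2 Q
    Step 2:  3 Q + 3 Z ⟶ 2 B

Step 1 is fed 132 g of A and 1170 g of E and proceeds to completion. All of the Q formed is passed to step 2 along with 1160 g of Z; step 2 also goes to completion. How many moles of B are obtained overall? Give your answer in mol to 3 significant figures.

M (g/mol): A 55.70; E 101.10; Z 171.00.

3.16 mol

Step 1:
n(A) = 132.0 / 55.70 = 2.370 mol
n(E) = 1170 / 101.10 = 11.57 mol
n/ν → A: 2.370, E: 3.857; A is limiting.
n(Q) produced = (2/1) × 2.370 = 4.740 mol
Step 2:
n(Q) available = 4.740 mol
n(Z) = 1160 / 171.00 = 6.784 mol
n/ν → Q: 1.580, Z: 2.261; Q is limiting.
n(B) = (2/3) × 4.740 = 3.160 mol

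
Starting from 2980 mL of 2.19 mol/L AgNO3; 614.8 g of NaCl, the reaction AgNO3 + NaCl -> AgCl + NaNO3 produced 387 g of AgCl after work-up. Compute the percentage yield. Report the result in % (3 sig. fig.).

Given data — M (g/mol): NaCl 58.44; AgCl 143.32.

41.4 %

n(AgNO3) = 2.19 × 2980/1000 = 6.526 mol
n(NaCl) = 614.8 / 58.44 = 10.52 mol
n/ν for AgNO3 = 6.526/1 = 6.526
n/ν for NaCl = 10.52/1 = 10.52
Smallest n/ν is AgNO3 → limiting reagent.
theoretical n(AgCl) = (1/1) × 6.526 = 6.526 mol → 935.3 g
% yield = 387 / 935.3 × 100 = 41.38 %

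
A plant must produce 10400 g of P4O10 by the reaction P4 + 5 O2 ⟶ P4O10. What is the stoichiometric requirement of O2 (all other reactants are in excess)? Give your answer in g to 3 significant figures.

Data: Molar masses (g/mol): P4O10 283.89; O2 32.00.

5860 g

n(P4O10) = 10400 / 283.89 = 36.63 mol
n(O2) = (5/1) × 36.63 = 183.2 mol
mass = 183.2 × 32.00 = 5862 g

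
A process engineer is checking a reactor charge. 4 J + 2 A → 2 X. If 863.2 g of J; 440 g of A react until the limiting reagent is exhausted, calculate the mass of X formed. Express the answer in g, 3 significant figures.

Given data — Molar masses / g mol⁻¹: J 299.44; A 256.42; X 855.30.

n(J) = 863.2 / 299.44 = 2.883 mol
n(A) = 440.0 / 256.42 = 1.716 mol
n/ν → J: 0.7208, A: 0.8580; J is limiting.
n(X) = (2/4) × 2.883 = 1.442 mol
mass = 1.442 × 855.30 = 1233 g

1230 g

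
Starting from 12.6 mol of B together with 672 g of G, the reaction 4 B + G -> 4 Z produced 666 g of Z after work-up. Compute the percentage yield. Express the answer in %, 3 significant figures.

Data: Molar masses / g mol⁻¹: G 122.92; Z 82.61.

n(B) = 12.60 mol
n(G) = 672.0 / 122.92 = 5.467 mol
n/ν for B = 12.60/4 = 3.150
n/ν for G = 5.467/1 = 5.467
Smallest n/ν is B → limiting reagent.
theoretical n(Z) = (4/4) × 12.60 = 12.60 mol → 1041 g
% yield = 666 / 1041 × 100 = 63.98 %

64.0 %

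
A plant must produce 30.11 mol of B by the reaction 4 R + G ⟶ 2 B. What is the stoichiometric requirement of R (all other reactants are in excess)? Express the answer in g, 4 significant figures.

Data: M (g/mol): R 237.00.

14270 g

n(B) = 30.11 mol
n(R) = (4/2) × 30.11 = 60.22 mol
mass = 60.22 × 237.00 = 14270 g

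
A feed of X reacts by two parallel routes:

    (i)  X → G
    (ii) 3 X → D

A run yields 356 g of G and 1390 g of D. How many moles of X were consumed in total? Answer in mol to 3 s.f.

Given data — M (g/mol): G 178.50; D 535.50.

9.78 mol

n(G) = 356 / 178.50 = 1.994 mol
n(D) = 1390 / 535.50 = 2.596 mol
n(X) via (i) = (1/1)×1.994 = 1.994 mol
n(X) via (ii) = (3/1)×2.596 = 7.788 mol
total n(X) = 1.994 + 7.788 = 9.782 mol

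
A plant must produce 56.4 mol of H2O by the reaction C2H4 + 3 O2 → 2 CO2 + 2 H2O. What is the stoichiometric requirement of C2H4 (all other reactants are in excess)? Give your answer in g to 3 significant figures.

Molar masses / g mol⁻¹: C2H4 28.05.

n(H2O) = 56.40 mol
n(C2H4) = (1/2) × 56.40 = 28.20 mol
mass = 28.20 × 28.05 = 791.0 g

791 g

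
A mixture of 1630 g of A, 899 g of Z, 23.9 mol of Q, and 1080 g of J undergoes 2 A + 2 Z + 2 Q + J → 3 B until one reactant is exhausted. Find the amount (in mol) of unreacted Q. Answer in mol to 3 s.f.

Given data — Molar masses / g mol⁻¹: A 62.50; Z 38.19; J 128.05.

7.03 mol

n(A) = 1630 / 62.50 = 26.08 mol
n(Z) = 899.0 / 38.19 = 23.54 mol
n(Q) = 23.90 mol
n(J) = 1080 / 128.05 = 8.434 mol
n/ν → A: 13.04, Z: 11.77, Q: 11.95, J: 8.434; J is limiting.
Q consumed = (2/1) × 8.434 = 16.87 mol
Q remaining = 23.90 − 16.87 = 7.030 mol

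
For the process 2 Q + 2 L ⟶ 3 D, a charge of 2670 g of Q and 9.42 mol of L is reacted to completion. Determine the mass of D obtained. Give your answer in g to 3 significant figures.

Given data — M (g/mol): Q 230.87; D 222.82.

3150 g

n(Q) = 2670 / 230.87 = 11.56 mol
n(L) = 9.420 mol
n/ν → Q: 5.780, L: 4.710; L is limiting.
n(D) = (3/2) × 9.420 = 14.13 mol
mass = 14.13 × 222.82 = 3148 g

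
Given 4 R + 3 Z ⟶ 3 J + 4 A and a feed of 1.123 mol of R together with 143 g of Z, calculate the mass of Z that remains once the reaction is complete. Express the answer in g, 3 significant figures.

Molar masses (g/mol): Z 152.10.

n(R) = 1.123 mol
n(Z) = 143.0 / 152.10 = 0.9402 mol
n/ν for R = 1.123/4 = 0.2808
n/ν for Z = 0.9402/3 = 0.3134
Smallest n/ν is R → limiting reagent.
Z consumed = (3/4) × 1.123 = 0.8423 mol
Z remaining = 0.9402 − 0.8423 = 0.09790 mol
mass = 0.09790 × 152.10 = 14.89 g

14.9 g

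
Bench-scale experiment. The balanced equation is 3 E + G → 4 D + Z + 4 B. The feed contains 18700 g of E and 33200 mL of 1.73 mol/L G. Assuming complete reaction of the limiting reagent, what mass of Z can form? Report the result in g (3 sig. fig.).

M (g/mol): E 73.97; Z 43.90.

2520 g

n(E) = 18700 / 73.97 = 252.8 mol
n(G) = 1.73 × 33200/1000 = 57.44 mol
n/ν → E: 84.27, G: 57.44; G is limiting.
n(Z) = (1/1) × 57.44 = 57.44 mol
mass = 57.44 × 43.90 = 2522 g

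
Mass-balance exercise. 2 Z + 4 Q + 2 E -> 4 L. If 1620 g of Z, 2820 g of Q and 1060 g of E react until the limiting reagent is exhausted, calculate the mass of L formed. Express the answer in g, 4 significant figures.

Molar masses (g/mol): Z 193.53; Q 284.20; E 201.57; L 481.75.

n(Z) = 1620 / 193.53 = 8.371 mol
n(Q) = 2820 / 284.20 = 9.923 mol
n(E) = 1060 / 201.57 = 5.259 mol
n/ν for Z = 8.371/2 = 4.186
n/ν for Q = 9.923/4 = 2.481
n/ν for E = 5.259/2 = 2.630
Smallest n/ν is Q → limiting reagent.
n(L) = (4/4) × 9.923 = 9.923 mol
mass = 9.923 × 481.75 = 4780 g

4780 g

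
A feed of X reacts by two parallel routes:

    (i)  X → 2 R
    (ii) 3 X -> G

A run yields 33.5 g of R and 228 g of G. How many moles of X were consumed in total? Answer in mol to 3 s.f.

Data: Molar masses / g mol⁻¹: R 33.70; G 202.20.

n(R) = 33.5 / 33.70 = 0.9941 mol
n(G) = 228 / 202.20 = 1.128 mol
n(X) via (i) = (1/2)×0.9941 = 0.4971 mol
n(X) via (ii) = (3/1)×1.128 = 3.384 mol
total n(X) = 0.4971 + 3.384 = 3.881 mol

3.88 mol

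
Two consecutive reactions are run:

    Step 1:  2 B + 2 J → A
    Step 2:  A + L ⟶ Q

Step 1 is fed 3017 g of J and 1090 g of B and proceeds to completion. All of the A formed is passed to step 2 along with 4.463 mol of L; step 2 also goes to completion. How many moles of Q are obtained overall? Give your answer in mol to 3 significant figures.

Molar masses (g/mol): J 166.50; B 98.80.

4.46 mol

Step 1:
n(J) = 3017 / 166.50 = 18.12 mol
n(B) = 1090 / 98.80 = 11.03 mol
n/ν for J = 18.12/2 = 9.060
n/ν for B = 11.03/2 = 5.515
Smallest n/ν is B → limiting reagent.
n(A) produced = (1/2) × 11.03 = 5.515 mol
Step 2:
n(A) available = 5.515 mol
n(L) = 4.463 mol
n/ν for A = 5.515/1 = 5.515
n/ν for L = 4.463/1 = 4.463
Smallest n/ν is L → limiting reagent.
n(Q) = (1/1) × 4.463 = 4.463 mol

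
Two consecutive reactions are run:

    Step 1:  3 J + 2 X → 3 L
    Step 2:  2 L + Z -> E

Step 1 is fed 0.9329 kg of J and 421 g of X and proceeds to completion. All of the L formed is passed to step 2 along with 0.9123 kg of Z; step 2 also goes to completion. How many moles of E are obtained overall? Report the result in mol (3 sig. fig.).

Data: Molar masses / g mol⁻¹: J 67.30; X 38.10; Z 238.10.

Step 1:
n(J) = 0.9329×1000 / 67.30 = 13.86 mol
n(X) = 421.0 / 38.10 = 11.05 mol
n/ν for J = 13.86/3 = 4.620
n/ν for X = 11.05/2 = 5.525
Smallest n/ν is J → limiting reagent.
n(L) produced = (3/3) × 13.86 = 13.86 mol
Step 2:
n(L) available = 13.86 mol
n(Z) = 0.9123×1000 / 238.10 = 3.832 mol
n/ν for L = 13.86/2 = 6.930
n/ν for Z = 3.832/1 = 3.832
Smallest n/ν is Z → limiting reagent.
n(E) = (1/1) × 3.832 = 3.832 mol

3.83 mol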